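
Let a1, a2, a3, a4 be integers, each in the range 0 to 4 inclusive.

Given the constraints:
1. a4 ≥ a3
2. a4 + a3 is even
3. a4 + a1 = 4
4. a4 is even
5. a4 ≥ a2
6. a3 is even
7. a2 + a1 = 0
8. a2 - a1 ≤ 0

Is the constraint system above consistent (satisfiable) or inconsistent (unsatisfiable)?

Try a1 = 0, a2 = 0, a3 = 2, a4 = 4.
Check constraint 3: a4 + a1 = 4; constraint 7: a2 + a1 = 0. The remaining constraints are straightforward to verify.

Satisfiable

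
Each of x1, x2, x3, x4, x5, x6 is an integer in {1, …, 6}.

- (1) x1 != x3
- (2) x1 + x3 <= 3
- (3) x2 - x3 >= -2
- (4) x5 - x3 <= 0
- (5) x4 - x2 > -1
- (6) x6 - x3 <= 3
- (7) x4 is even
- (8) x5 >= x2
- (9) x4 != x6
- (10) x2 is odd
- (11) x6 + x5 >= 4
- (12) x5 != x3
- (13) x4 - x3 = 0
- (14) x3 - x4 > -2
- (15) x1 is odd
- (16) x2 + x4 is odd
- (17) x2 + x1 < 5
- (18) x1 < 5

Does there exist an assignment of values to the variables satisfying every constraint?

Satisfiable

One satisfying assignment is x1 = 1, x2 = 1, x3 = 2, x4 = 2, x5 = 1, x6 = 3.
For the less obvious constraints — constraint 2: x1 + x3 = 3; constraint 3: x2 - x3 = -1 — and the others hold by inspection.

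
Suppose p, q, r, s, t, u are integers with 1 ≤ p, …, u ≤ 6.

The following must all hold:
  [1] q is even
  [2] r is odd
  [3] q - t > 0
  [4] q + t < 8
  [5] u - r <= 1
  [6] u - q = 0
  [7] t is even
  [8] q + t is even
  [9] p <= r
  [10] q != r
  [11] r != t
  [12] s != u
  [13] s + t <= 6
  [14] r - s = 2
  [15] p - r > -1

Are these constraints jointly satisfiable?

Satisfiable

One satisfying assignment is p = 5, q = 4, r = 5, s = 3, t = 2, u = 4.
For the less obvious constraints — constraint 3: q - t = 2; constraint 4: q + t = 6 — and the others hold by inspection.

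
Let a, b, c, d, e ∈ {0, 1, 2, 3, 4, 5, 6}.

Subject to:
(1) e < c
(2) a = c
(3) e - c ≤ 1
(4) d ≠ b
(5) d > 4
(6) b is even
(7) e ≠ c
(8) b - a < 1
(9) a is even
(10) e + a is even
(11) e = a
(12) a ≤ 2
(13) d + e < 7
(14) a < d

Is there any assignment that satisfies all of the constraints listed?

From constraints 2 and 11, e = a = c, so e = c. But constraint 7 says e ≠ c. Contradiction.

Unsatisfiable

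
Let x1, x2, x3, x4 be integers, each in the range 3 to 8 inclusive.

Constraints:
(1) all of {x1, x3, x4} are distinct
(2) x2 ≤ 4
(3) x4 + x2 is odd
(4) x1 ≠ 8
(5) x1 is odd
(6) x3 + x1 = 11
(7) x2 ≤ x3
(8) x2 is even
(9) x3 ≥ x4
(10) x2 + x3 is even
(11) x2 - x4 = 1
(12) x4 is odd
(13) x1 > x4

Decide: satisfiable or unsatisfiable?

Satisfiable

The assignment x1 = 5, x2 = 4, x3 = 6, x4 = 3 works:
  constraint 6 holds since x3 + x1 = 11.
  constraint 11 holds since x2 - x4 = 1.
The rest check out directly.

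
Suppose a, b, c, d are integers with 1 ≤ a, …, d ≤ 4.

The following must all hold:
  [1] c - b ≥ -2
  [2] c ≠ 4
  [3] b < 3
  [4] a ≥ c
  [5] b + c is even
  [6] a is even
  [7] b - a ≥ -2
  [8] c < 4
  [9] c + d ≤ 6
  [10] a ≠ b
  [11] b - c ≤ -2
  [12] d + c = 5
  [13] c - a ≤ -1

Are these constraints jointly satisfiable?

Unsatisfiable

Constraints 7, 11, and 13 give b − a ≥ -2, a − c ≥ 1, c − b ≥ 2.
Adding all 3 inequalities: the left sides telescope to 0, and the right sides sum to (-2) + 1 + 2 = 1. So 0 ≥ 1, which is false.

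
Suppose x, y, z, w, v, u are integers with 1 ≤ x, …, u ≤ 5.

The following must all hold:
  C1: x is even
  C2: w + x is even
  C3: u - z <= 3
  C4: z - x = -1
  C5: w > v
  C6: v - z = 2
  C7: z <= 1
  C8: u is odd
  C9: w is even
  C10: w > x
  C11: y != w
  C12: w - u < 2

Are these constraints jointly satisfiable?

One satisfying assignment is x = 2, y = 1, z = 1, w = 4, v = 3, u = 3.
For the less obvious constraints — constraint 3: u - z = 2; constraint 4: z - x = -1; constraint 6: v - z = 2 — and the others hold by inspection.

Satisfiable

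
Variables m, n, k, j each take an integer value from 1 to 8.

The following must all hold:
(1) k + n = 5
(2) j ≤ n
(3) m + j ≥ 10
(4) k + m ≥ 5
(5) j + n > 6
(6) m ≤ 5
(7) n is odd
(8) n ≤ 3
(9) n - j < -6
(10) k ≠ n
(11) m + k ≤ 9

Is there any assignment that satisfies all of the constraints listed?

Unsatisfiable

From constraint 6: m ≤ 5. From constraints 2 and 8: j ≤ n ≤ 3. Hence m + j ≤ 8. But constraint 3 requires m + j ≥ 10, and 10 > 8. Contradiction.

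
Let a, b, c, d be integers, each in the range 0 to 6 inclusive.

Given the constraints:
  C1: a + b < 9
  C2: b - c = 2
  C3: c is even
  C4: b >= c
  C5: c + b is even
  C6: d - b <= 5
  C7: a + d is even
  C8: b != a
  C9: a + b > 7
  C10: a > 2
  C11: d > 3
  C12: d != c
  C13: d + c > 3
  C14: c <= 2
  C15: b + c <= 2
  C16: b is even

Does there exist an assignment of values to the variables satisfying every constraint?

One satisfying assignment is a = 6, b = 2, c = 0, d = 4.
For the less obvious constraints — constraint 1: a + b = 8; constraint 2: b - c = 2 — and the others hold by inspection.

Satisfiable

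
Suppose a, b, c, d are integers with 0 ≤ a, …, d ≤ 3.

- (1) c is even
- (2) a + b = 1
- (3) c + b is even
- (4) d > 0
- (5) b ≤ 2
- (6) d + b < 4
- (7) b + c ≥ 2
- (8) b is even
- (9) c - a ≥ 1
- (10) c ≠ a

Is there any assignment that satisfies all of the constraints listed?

Take a = 1, b = 0, c = 2, d = 1. Then constraint 2: a + b = 1; constraint 6: d + b = 1, and every other listed constraint is also met.

Satisfiable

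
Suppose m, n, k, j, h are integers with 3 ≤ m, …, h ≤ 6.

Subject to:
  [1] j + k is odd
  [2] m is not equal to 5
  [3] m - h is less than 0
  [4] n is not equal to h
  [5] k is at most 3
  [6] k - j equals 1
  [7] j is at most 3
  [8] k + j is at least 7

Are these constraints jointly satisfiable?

Unsatisfiable

From constraint 5: k ≤ 3. From constraint 7: j ≤ 3. Hence k + j ≤ 6. But constraint 8 requires k + j ≥ 7, and 7 > 6. Contradiction.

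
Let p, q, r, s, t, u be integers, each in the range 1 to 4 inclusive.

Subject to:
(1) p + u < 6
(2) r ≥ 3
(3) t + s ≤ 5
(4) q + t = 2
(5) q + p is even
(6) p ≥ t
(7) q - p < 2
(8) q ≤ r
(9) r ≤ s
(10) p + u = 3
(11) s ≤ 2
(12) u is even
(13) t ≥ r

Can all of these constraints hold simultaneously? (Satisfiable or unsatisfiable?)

From constraint 2: r ≥ 3. From constraints 9 and 11: r ≤ s and s ≤ 2, so r ≤ 2. But 2 < 3, so no value of r works.

Unsatisfiable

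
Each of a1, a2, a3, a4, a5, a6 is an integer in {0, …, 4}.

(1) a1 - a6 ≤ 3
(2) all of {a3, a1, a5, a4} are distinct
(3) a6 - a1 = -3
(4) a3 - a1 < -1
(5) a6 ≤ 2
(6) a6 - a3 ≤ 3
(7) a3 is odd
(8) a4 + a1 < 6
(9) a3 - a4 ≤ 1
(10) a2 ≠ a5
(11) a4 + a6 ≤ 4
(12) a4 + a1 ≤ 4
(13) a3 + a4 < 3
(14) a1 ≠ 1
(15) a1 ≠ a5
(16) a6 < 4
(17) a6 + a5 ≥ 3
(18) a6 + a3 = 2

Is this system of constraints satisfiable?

One satisfying assignment is a1 = 4, a2 = 4, a3 = 1, a4 = 0, a5 = 3, a6 = 1.
For the less obvious constraints — constraint 1: a1 - a6 = 3; constraint 3: a6 - a1 = -3; constraint 4: a3 - a1 = -3 — and the others hold by inspection.

Satisfiable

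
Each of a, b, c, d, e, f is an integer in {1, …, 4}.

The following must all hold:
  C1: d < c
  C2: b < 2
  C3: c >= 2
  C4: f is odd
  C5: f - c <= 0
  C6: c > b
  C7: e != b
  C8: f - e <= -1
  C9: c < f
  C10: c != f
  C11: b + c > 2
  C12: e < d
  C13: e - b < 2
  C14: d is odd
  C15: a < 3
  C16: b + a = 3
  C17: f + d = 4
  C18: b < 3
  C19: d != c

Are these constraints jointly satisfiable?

Unsatisfiable

Constraints 1, 8, 9, and 12 give c < f, f < e, e < d, d < c. Chaining: c < f < e < d < c, which forces c < c — impossible.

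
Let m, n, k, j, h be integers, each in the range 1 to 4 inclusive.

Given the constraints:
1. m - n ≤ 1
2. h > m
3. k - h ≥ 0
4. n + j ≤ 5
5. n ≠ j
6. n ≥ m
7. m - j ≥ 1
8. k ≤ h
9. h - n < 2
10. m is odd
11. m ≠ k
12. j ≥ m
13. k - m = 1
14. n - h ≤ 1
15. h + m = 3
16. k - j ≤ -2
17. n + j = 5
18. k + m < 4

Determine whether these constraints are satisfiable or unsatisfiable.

Constraints 1, 3, 7, 14, and 16 give m − j ≥ 1, j − k ≥ 2, k − h ≥ 0, h − n ≥ -1, n − m ≥ -1.
Adding all 5 inequalities: the left sides telescope to 0, and the right sides sum to 1 + 2 + 0 + (-1) + (-1) = 1. So 0 ≥ 1, which is false.

Unsatisfiable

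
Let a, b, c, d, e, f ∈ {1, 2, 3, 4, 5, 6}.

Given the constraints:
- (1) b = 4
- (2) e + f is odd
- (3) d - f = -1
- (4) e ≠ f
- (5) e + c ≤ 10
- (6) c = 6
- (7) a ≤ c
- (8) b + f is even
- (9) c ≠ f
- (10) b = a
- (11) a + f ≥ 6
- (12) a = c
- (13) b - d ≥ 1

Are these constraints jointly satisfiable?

Unsatisfiable

Constraint 1 fixes b = 4 and constraint 6 fixes c = 6. Constraints 10 and 12 give b = a = c, so b = c. But 4 ≠ 6 — contradiction.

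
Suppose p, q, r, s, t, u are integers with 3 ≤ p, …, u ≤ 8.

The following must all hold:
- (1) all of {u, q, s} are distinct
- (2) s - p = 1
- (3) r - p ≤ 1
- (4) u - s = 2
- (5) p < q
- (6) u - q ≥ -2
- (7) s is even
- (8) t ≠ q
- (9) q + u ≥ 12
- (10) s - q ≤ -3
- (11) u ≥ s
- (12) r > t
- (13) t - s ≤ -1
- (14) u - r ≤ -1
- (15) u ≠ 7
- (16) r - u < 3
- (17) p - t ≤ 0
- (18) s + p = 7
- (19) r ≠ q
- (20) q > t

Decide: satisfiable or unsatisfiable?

Unsatisfiable

Constraints 3, 6, 10, 13, 14, and 17 give q − s ≥ 3, s − t ≥ 1, t − p ≥ 0, p − r ≥ -1, r − u ≥ 1, u − q ≥ -2.
Adding all 6 inequalities: the left sides telescope to 0, and the right sides sum to 3 + 1 + 0 + (-1) + 1 + (-2) = 2. So 0 ≥ 2, which is false.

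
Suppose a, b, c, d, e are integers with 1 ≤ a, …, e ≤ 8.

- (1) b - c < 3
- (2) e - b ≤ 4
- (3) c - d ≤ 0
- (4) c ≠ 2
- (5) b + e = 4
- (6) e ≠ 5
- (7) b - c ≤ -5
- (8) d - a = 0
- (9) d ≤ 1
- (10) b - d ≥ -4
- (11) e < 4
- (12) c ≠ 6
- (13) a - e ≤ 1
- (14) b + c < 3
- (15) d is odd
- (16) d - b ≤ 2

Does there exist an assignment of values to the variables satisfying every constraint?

Constraints 3, 7, and 10 give c − b ≥ 5, b − d ≥ -4, d − c ≥ 0.
Adding all 3 inequalities: the left sides telescope to 0, and the right sides sum to 5 + (-4) + 0 = 1. So 0 ≥ 1, which is false.

Unsatisfiable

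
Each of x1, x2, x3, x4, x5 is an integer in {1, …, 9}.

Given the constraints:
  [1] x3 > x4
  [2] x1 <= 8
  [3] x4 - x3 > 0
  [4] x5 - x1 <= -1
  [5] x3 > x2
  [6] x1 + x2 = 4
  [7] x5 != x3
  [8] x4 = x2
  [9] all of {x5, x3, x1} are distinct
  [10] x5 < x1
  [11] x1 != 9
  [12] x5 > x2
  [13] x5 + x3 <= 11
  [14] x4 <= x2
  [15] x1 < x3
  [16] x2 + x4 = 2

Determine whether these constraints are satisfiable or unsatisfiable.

Unsatisfiable

Constraints 3, 10, 12, 14, and 15 give x4 ≤ x2, x2 < x5, x5 < x1, x1 < x3, x3 < x4. Chaining: x4 ≤ x2 < x5 < x1 < x3 < x4, which forces x4 < x4 — impossible.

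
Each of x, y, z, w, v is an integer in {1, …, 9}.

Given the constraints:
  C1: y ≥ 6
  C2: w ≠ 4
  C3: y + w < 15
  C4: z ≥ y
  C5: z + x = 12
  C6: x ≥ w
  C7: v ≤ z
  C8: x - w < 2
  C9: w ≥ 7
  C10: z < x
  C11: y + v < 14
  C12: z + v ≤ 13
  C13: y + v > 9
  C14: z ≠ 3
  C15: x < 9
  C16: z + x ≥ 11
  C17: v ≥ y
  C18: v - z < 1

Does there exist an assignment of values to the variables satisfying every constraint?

Unsatisfiable

From constraints 1 and 4: z ≥ y ≥ 6. From constraints 6 and 9: x ≥ w ≥ 7. Hence z + x ≥ 13. But constraint 5 requires z + x = 12, and 12 < 13. Contradiction.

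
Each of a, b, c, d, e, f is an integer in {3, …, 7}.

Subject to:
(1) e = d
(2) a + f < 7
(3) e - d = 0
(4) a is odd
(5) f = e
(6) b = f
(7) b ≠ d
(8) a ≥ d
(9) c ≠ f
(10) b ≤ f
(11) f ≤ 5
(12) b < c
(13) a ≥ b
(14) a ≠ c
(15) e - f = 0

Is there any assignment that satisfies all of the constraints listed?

Unsatisfiable

From constraints 1, 5, and 6, b = f = e = d, so b = d. But constraint 7 says b ≠ d. Contradiction.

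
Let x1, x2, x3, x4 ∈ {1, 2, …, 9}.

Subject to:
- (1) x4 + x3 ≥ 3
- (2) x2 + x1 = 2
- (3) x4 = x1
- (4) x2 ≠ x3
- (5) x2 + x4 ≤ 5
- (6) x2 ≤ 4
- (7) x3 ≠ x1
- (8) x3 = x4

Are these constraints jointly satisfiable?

Unsatisfiable

From constraints 3 and 8, x3 = x4 = x1, so x3 = x1. But constraint 7 says x3 ≠ x1. Contradiction.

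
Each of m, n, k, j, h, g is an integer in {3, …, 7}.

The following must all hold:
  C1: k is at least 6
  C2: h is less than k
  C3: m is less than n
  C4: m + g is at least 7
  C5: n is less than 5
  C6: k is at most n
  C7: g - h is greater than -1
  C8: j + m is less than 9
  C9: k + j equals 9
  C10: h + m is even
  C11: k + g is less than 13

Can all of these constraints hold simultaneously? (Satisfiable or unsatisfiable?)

From constraints 1 and 6: n ≥ k and k ≥ 6, so n ≥ 6. From constraint 5: n ≤ 4. But 4 < 6, so no value of n works.

Unsatisfiable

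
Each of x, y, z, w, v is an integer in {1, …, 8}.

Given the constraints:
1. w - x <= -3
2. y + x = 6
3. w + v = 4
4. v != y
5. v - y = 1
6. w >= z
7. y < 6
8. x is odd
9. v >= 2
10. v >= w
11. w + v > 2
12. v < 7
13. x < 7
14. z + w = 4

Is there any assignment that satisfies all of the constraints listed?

Satisfiable

The assignment x = 5, y = 1, z = 2, w = 2, v = 2 works:
  constraint 1 holds since w - x = -3.
  constraint 2 holds since y + x = 6.
The rest check out directly.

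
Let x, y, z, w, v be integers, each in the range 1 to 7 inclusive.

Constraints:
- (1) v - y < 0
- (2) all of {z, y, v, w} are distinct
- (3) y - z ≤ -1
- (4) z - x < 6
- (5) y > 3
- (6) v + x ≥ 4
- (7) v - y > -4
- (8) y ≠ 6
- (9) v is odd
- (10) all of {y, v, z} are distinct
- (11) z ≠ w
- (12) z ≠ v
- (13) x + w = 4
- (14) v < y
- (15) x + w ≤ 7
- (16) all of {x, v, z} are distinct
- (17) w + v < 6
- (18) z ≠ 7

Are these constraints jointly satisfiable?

Satisfiable

Setting (x, y, z, w, v) = (2, 4, 6, 2, 3) satisfies everything: constraint 1: v - y = -1; constraint 3: y - z = -2, and the others follow.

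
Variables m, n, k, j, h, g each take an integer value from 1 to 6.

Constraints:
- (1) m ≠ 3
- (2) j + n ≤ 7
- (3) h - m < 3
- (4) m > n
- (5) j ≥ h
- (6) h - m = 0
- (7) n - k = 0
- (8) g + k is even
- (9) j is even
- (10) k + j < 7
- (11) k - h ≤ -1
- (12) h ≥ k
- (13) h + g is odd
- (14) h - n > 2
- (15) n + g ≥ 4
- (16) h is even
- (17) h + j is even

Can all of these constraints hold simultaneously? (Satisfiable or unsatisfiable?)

Try m = 4, n = 1, k = 1, j = 4, h = 4, g = 5.
Check constraint 2: j + n = 5; constraint 3: h - m = 0; constraint 6: h - m = 0. The remaining constraints are straightforward to verify.

Satisfiable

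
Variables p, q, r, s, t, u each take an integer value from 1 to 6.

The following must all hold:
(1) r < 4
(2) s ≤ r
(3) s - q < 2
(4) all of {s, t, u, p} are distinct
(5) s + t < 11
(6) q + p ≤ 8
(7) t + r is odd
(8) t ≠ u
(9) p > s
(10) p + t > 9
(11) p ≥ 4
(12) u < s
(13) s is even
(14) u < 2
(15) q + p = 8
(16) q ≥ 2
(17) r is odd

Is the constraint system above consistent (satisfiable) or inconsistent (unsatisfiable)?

Satisfiable

Setting (p, q, r, s, t, u) = (5, 3, 3, 2, 6, 1) satisfies everything: constraint 3: s - q = -1; constraint 5: s + t = 8, and the others follow.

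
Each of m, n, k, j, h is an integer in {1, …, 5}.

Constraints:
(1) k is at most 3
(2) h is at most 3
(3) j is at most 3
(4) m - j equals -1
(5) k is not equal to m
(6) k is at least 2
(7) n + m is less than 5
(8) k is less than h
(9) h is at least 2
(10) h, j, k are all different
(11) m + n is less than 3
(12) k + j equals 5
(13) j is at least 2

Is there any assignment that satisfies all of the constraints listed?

Unsatisfiable

Constraints 1, 2, 3, 6, 9, and 13 confine each of h, j, k to the 2 values {2, 3}.
Constraint 10 requires all 3 of them to be distinct, but only 2 values are available — impossible by the pigeonhole principle.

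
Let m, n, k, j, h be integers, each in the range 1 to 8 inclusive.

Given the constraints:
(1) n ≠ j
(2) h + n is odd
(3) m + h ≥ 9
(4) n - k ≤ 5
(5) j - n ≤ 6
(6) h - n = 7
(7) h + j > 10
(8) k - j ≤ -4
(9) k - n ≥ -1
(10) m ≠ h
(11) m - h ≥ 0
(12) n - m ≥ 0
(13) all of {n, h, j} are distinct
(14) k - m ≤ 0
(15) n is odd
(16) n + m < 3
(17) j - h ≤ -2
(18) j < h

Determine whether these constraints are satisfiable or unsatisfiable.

Constraints 4, 8, 11, 12, and 17 give k − n ≥ -5, n − m ≥ 0, m − h ≥ 0, h − j ≥ 2, j − k ≥ 4.
Adding all 5 inequalities: the left sides telescope to 0, and the right sides sum to (-5) + 0 + 0 + 2 + 4 = 1. So 0 ≥ 1, which is false.

Unsatisfiable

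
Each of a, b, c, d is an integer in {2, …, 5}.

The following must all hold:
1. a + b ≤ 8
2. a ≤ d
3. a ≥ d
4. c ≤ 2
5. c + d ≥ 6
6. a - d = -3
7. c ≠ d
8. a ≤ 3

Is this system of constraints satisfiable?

From constraint 4: c ≤ 2. From constraints 3 and 8: d ≤ a ≤ 3. Hence c + d ≤ 5. But constraint 5 requires c + d ≥ 6, and 6 > 5. Contradiction.

Unsatisfiable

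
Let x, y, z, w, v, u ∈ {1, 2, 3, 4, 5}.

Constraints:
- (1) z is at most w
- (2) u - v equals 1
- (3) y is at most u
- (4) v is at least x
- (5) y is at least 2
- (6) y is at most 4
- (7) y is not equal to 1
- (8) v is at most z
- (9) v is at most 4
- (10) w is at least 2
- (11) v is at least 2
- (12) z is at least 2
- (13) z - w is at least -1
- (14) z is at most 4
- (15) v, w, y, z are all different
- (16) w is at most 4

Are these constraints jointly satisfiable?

Unsatisfiable

Constraints 5, 6, 9, 10, 11, 12, 14, and 16 confine each of v, w, y, z to the 3 values {2, …, 4}.
Constraint 15 requires all 4 of them to be distinct, but only 3 values are available — impossible by the pigeonhole principle.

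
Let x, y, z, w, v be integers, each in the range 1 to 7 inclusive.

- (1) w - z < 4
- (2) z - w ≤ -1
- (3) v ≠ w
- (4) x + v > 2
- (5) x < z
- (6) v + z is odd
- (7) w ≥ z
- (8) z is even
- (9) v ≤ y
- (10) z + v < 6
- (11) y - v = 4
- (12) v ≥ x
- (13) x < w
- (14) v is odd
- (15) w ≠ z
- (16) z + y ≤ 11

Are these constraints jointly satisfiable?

Satisfiable

Setting (x, y, z, w, v) = (1, 7, 2, 4, 3) satisfies everything: constraint 1: w - z = 2; constraint 2: z - w = -2; constraint 4: x + v = 4, and the others follow.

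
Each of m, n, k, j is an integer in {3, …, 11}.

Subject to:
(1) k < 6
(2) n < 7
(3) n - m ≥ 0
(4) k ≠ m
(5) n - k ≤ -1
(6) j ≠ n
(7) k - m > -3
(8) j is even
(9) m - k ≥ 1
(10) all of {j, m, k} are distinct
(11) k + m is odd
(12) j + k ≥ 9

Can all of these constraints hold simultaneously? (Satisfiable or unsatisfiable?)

Unsatisfiable

Constraints 3, 5, and 9 give n − m ≥ 0, m − k ≥ 1, k − n ≥ 1.
Adding all 3 inequalities: the left sides telescope to 0, and the right sides sum to 0 + 1 + 1 = 2. So 0 ≥ 2, which is false.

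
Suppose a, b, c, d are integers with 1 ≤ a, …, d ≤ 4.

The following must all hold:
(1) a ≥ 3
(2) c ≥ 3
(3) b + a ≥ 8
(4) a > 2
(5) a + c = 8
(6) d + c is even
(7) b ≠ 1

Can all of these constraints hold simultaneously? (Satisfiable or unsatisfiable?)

One satisfying assignment is a = 4, b = 4, c = 4, d = 4.
For the less obvious constraints — constraint 3: b + a = 8; constraint 5: a + c = 8; constraint 6: d + c = 8 is even — and the others hold by inspection.

Satisfiable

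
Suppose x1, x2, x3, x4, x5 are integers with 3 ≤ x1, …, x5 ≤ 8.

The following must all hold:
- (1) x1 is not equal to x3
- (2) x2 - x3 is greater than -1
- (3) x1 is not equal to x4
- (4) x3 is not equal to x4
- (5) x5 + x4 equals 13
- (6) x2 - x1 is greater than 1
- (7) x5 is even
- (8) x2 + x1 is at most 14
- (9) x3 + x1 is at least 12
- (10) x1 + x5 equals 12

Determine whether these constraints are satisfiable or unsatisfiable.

Take x1 = 4, x2 = 8, x3 = 8, x4 = 5, x5 = 8. Then constraint 2: x2 - x3 = 0; constraint 5: x5 + x4 = 13; constraint 6: x2 - x1 = 4, and every other listed constraint is also met.

Satisfiable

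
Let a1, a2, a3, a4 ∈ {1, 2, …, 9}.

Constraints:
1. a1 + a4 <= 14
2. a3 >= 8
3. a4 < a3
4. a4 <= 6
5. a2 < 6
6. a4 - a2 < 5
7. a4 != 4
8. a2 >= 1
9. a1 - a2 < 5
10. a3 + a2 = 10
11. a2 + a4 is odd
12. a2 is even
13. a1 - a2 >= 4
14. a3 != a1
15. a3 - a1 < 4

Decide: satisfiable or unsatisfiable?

The assignment a1 = 6, a2 = 2, a3 = 8, a4 = 5 works:
  constraint 1 holds since a1 + a4 = 11.
  constraint 6 holds since a4 - a2 = 3.
  constraint 9 holds since a1 - a2 = 4.
The rest check out directly.

Satisfiable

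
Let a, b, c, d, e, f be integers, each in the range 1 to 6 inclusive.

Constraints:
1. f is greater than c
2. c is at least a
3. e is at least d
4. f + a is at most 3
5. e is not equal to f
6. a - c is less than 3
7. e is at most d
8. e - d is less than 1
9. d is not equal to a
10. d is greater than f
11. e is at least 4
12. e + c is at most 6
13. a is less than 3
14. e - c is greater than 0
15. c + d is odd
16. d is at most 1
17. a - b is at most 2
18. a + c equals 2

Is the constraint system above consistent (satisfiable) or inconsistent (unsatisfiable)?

Unsatisfiable

From constraint 11: e ≥ 4. From constraints 7 and 16: e ≤ d and d ≤ 1, so e ≤ 1. But 1 < 4, so no value of e works.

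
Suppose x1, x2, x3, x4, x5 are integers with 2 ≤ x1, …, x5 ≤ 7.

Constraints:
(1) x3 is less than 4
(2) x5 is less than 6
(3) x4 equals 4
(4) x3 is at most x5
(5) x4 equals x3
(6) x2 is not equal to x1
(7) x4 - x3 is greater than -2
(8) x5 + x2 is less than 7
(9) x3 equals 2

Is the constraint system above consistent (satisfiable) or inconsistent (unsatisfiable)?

Unsatisfiable

Constraint 3 fixes x4 = 4 and constraint 9 fixes x3 = 2, but constraint 5 requires x4 = x3. Since 4 ≠ 2, contradiction.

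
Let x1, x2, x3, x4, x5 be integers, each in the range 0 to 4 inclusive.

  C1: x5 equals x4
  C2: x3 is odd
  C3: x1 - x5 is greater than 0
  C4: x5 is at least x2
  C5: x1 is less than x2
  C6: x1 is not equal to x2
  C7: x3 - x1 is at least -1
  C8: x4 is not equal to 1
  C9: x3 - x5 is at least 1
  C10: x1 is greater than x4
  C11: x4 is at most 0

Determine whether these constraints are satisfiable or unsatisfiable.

Constraints 3, 4, and 5 give x5 < x1, x1 < x2, x2 ≤ x5. Chaining: x5 < x1 < x2 ≤ x5, which forces x5 < x5 — impossible.

Unsatisfiable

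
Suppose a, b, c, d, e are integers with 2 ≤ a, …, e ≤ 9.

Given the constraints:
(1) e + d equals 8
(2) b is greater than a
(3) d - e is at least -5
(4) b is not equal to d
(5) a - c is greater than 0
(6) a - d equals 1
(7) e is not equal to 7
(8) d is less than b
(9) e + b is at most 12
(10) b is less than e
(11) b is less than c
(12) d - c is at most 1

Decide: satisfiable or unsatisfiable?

Constraints 2, 5, and 11 give a < b, b < c, c < a. Chaining: a < b < c < a, which forces a < a — impossible.

Unsatisfiable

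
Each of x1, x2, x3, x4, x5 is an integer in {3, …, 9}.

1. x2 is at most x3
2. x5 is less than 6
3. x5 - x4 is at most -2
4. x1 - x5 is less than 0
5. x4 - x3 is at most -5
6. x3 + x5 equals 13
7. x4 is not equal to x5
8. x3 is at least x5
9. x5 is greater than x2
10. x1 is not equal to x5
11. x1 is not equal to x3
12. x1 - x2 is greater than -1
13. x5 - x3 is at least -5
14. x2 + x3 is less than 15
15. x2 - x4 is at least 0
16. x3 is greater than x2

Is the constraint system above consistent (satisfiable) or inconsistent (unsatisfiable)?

Unsatisfiable

Constraints 3, 5, and 13 give x5 − x3 ≥ -5, x3 − x4 ≥ 5, x4 − x5 ≥ 2.
Adding all 3 inequalities: the left sides telescope to 0, and the right sides sum to (-5) + 5 + 2 = 2. So 0 ≥ 2, which is false.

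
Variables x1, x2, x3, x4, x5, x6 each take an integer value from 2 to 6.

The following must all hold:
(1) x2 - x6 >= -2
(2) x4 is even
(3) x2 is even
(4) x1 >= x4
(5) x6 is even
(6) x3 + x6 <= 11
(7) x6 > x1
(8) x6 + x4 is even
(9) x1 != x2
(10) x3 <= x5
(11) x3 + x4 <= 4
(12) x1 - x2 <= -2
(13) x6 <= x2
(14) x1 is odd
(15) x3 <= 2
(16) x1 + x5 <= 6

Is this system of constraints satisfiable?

Take x1 = 3, x2 = 6, x3 = 2, x4 = 2, x5 = 3, x6 = 6. Then constraint 1: x2 - x6 = 0; constraint 6: x3 + x6 = 8, and every other listed constraint is also met.

Satisfiable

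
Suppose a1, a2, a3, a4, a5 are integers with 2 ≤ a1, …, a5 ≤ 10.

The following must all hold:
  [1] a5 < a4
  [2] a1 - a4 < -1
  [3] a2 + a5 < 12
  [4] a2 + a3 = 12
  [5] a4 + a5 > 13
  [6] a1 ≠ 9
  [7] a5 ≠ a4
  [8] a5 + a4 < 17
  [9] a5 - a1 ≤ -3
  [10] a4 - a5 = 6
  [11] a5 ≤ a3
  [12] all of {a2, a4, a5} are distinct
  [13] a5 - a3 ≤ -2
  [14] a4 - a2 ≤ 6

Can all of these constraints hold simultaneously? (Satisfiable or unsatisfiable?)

Satisfiable

The assignment a1 = 7, a2 = 5, a3 = 7, a4 = 10, a5 = 4 works:
  constraint 2 holds since a1 - a4 = -3.
  constraint 3 holds since a2 + a5 = 9.
The rest check out directly.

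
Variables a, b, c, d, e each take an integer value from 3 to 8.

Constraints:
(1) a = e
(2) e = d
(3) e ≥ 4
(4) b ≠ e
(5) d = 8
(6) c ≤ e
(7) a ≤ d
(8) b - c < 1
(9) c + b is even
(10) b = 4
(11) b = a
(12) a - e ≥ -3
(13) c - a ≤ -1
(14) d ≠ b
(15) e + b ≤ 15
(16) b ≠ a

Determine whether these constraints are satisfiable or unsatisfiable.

Constraint 10 fixes b = 4 and constraint 5 fixes d = 8. Constraints 1, 2, and 11 give b = a = e = d, so b = d. But 4 ≠ 8 — contradiction.

Unsatisfiable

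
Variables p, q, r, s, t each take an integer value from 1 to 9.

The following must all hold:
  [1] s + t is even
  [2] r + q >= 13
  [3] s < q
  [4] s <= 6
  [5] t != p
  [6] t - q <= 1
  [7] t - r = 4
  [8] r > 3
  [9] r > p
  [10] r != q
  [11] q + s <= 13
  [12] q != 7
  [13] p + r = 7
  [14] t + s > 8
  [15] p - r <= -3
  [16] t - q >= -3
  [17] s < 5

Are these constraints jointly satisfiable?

Setting (p, q, r, s, t) = (2, 9, 5, 1, 9) satisfies everything: constraint 2: r + q = 14; constraint 6: t - q = 0, and the others follow.

Satisfiable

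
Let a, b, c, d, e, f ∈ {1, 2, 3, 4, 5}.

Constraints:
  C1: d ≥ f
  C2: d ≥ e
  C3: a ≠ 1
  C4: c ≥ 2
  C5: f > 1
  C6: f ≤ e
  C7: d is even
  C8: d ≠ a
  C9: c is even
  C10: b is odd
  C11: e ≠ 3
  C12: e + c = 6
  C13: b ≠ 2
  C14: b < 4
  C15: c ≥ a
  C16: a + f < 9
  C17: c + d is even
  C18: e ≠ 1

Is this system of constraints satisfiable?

Try a = 2, b = 3, c = 2, d = 4, e = 4, f = 4.
Check constraint 12: e + c = 6; constraint 16: a + f = 6. The remaining constraints are straightforward to verify.

Satisfiable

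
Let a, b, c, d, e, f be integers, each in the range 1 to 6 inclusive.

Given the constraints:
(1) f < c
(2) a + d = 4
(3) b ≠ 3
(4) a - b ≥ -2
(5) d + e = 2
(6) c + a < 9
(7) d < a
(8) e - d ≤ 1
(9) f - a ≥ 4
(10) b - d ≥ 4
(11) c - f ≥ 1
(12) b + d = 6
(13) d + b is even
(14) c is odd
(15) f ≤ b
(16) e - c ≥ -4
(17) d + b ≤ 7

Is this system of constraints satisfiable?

Constraints 4, 8, 9, 10, 11, and 16 give e − c ≥ -4, c − f ≥ 1, f − a ≥ 4, a − b ≥ -2, b − d ≥ 4, d − e ≥ -1.
Adding all 6 inequalities: the left sides telescope to 0, and the right sides sum to (-4) + 1 + 4 + (-2) + 4 + (-1) = 2. So 0 ≥ 2, which is false.

Unsatisfiable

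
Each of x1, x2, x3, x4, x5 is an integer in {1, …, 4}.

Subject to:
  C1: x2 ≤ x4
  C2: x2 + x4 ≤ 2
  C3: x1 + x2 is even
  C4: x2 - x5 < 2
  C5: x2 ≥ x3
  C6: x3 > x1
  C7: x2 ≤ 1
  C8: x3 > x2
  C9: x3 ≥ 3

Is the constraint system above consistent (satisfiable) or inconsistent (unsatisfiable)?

Unsatisfiable

From constraint 9: x3 ≥ 3. From constraints 5 and 7: x3 ≤ x2 and x2 ≤ 1, so x3 ≤ 1. But 1 < 3, so no value of x3 works.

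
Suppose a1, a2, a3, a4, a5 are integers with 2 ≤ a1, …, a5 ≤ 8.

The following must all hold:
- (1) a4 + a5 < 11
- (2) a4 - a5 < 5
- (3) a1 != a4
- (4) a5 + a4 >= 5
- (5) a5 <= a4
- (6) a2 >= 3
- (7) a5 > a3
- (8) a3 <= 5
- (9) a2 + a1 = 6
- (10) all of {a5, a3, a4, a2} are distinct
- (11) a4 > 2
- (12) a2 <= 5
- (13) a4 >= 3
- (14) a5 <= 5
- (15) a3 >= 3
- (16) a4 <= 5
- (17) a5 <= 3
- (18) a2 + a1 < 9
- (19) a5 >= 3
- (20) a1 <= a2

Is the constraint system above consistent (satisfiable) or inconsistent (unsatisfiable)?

Constraints 6, 8, 12, 13, 14, 15, 16, and 19 confine each of a5, a3, a4, a2 to the 3 values {3, …, 5}.
Constraint 10 requires all 4 of them to be distinct, but only 3 values are available — impossible by the pigeonhole principle.

Unsatisfiable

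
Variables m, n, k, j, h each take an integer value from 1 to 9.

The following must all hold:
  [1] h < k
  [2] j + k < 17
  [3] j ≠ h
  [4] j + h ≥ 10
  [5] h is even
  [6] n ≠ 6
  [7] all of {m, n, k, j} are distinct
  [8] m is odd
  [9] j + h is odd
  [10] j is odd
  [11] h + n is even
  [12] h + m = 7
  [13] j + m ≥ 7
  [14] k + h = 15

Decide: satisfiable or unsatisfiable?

Take m = 1, n = 8, k = 9, j = 7, h = 6. Then constraint 2: j + k = 16; constraint 4: j + h = 13; constraint 12: h + m = 7, and every other listed constraint is also met.

Satisfiable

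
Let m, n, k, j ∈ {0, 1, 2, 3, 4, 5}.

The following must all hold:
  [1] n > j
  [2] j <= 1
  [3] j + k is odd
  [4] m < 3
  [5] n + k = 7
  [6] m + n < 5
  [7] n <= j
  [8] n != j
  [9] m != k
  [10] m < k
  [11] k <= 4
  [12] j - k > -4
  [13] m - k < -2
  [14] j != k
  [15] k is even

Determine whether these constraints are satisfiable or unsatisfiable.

From constraints 2 and 7: n ≤ j ≤ 1. From constraint 11: k ≤ 4. Hence n + k ≤ 5. But constraint 5 requires n + k = 7, and 7 > 5. Contradiction.

Unsatisfiable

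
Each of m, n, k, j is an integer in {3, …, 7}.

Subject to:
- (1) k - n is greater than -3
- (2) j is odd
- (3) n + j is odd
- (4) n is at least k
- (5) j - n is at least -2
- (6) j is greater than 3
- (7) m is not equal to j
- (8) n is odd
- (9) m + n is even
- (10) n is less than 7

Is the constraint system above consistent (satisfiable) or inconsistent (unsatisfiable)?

Unsatisfiable

Constraint 8 makes n odd and constraint 2 makes j odd, so n + j must be even. Constraint 3 says n + j is odd — contradiction.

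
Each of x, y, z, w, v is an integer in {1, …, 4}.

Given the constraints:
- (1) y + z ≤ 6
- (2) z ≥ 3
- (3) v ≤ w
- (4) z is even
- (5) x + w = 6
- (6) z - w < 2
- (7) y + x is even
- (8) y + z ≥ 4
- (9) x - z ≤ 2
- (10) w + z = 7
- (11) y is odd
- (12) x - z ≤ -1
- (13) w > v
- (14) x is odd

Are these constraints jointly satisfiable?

Satisfiable

Setting (x, y, z, w, v) = (3, 1, 4, 3, 1) satisfies everything: constraint 1: y + z = 5; constraint 5: x + w = 6; constraint 6: z - w = 1, and the others follow.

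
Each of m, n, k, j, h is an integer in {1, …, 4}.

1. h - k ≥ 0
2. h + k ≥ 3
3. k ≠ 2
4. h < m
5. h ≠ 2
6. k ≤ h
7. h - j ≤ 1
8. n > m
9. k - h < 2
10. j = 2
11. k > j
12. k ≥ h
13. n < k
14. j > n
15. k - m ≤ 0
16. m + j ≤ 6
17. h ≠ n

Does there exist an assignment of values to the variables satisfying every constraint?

Unsatisfiable

Constraints 1, 4, 8, 11, and 14 give m < n, n < j, j < k, k ≤ h, h < m. Chaining: m < n < j < k ≤ h < m, which forces m < m — impossible.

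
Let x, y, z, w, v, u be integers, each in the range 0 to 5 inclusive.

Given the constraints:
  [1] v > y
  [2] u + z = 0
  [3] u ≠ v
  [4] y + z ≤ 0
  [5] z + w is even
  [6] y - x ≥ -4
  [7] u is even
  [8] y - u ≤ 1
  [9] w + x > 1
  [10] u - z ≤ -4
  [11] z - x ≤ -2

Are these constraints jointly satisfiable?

Constraints 6, 8, 10, and 11 give u − y ≥ -1, y − x ≥ -4, x − z ≥ 2, z − u ≥ 4.
Adding all 4 inequalities: the left sides telescope to 0, and the right sides sum to (-1) + (-4) + 2 + 4 = 1. So 0 ≥ 1, which is false.

Unsatisfiable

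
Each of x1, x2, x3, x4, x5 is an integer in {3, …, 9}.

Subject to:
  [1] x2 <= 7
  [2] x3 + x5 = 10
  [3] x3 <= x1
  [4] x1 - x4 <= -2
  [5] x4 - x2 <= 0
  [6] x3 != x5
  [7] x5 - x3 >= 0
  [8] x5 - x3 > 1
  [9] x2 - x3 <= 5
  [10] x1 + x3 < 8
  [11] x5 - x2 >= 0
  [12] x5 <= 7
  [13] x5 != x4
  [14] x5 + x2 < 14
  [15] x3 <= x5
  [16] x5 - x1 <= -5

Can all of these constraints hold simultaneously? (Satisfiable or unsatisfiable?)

Constraints 4, 5, 7, 9, and 16 give x3 − x2 ≥ -5, x2 − x4 ≥ 0, x4 − x1 ≥ 2, x1 − x5 ≥ 5, x5 − x3 ≥ 0.
Adding all 5 inequalities: the left sides telescope to 0, and the right sides sum to (-5) + 0 + 2 + 5 + 0 = 2. So 0 ≥ 2, which is false.

Unsatisfiable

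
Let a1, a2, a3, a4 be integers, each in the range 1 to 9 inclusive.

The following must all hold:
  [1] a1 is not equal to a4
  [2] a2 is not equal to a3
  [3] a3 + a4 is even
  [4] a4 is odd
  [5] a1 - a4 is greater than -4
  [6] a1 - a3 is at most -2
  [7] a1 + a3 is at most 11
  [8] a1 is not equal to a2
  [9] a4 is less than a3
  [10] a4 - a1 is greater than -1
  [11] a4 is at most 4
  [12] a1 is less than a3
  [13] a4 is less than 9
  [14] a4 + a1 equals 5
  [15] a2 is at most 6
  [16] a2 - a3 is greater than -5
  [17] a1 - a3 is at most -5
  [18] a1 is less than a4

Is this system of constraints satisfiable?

Satisfiable

The assignment a1 = 2, a2 = 3, a3 = 7, a4 = 3 works:
  constraint 5 holds since a1 - a4 = -1.
  constraint 6 holds since a1 - a3 = -5.
The rest check out directly.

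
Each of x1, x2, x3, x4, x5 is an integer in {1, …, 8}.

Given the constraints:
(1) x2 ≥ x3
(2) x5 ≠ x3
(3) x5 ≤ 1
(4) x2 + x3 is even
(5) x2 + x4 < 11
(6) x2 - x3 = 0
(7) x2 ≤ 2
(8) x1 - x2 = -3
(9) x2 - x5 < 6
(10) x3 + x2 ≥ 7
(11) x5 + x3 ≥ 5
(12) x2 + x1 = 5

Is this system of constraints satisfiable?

Unsatisfiable

From constraint 3: x5 ≤ 1. From constraints 1 and 7: x3 ≤ x2 ≤ 2. Hence x5 + x3 ≤ 3. But constraint 11 requires x5 + x3 ≥ 5, and 5 > 3. Contradiction.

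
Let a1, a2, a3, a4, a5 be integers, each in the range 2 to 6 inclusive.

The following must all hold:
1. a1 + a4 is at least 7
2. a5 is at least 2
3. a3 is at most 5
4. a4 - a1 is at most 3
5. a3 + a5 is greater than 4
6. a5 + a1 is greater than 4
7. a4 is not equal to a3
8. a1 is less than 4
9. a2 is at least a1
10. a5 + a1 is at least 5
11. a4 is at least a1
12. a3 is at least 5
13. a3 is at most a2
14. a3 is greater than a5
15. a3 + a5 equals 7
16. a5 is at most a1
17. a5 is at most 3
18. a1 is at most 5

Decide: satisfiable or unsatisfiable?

Take a1 = 3, a2 = 5, a3 = 5, a4 = 6, a5 = 2. Then constraint 1: a1 + a4 = 9; constraint 4: a4 - a1 = 3, and every other listed constraint is also met.

Satisfiable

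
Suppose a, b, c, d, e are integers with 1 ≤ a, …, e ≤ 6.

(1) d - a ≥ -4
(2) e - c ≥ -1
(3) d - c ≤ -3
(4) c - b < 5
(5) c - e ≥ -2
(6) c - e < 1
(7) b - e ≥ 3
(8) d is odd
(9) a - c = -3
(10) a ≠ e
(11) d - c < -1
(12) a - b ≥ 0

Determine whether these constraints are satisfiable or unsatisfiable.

Constraints 1, 2, 3, 7, and 12 give c − d ≥ 3, d − a ≥ -4, a − b ≥ 0, b − e ≥ 3, e − c ≥ -1.
Adding all 5 inequalities: the left sides telescope to 0, and the right sides sum to 3 + (-4) + 0 + 3 + (-1) = 1. So 0 ≥ 1, which is false.

Unsatisfiable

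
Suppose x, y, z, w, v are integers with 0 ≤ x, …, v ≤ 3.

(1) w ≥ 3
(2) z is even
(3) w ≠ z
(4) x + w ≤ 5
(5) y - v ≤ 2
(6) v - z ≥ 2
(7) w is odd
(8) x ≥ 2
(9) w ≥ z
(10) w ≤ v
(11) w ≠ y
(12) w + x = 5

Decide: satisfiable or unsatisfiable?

Satisfiable

The assignment x = 2, y = 2, z = 0, w = 3, v = 3 works:
  constraint 4 holds since x + w = 5.
  constraint 5 holds since y - v = -1.
The rest check out directly.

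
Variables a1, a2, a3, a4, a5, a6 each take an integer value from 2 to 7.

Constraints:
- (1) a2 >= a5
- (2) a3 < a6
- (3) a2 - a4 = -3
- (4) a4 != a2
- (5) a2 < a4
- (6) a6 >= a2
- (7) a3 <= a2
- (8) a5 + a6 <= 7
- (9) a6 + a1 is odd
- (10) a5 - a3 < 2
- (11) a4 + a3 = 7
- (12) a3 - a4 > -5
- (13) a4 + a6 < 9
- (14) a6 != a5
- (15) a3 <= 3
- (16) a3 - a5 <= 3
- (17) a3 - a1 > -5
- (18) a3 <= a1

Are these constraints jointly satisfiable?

Setting (a1, a2, a3, a4, a5, a6) = (6, 2, 2, 5, 2, 3) satisfies everything: constraint 3: a2 - a4 = -3; constraint 8: a5 + a6 = 5; constraint 10: a5 - a3 = 0, and the others follow.

Satisfiable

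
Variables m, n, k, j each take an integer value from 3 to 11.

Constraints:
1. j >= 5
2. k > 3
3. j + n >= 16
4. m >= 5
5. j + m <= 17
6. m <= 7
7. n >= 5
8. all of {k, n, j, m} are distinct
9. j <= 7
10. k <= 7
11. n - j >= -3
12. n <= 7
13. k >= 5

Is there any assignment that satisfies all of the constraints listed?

Unsatisfiable

Constraints 1, 4, 6, 7, 9, 10, 12, and 13 confine each of k, n, j, m to the 3 values {5, …, 7}.
Constraint 8 requires all 4 of them to be distinct, but only 3 values are available — impossible by the pigeonhole principle.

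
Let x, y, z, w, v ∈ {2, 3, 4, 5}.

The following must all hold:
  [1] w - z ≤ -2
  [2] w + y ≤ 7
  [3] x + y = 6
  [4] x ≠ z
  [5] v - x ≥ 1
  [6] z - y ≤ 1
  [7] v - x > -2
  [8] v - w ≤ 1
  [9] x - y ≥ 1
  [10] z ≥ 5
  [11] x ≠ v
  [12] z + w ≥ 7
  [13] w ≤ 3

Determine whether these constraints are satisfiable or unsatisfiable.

Unsatisfiable

Constraints 1, 5, 6, 8, and 9 give y − z ≥ -1, z − w ≥ 2, w − v ≥ -1, v − x ≥ 1, x − y ≥ 1.
Adding all 5 inequalities: the left sides telescope to 0, and the right sides sum to (-1) + 2 + (-1) + 1 + 1 = 2. So 0 ≥ 2, which is false.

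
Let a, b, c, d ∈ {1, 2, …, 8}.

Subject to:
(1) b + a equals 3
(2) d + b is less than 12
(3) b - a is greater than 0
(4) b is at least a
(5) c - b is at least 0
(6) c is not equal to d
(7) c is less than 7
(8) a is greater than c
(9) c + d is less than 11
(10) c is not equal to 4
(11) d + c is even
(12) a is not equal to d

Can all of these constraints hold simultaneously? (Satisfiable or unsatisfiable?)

Constraints 3, 5, and 8 give a < b, b ≤ c, c < a. Chaining: a < b ≤ c < a, which forces a < a — impossible.

Unsatisfiable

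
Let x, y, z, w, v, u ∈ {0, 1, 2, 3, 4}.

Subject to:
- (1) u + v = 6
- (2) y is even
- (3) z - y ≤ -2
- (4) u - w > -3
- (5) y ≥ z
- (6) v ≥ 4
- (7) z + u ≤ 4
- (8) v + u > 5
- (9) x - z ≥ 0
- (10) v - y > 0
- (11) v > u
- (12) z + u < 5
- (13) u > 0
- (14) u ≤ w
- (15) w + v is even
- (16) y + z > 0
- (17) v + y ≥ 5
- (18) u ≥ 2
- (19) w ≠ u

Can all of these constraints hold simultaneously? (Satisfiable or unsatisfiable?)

Satisfiable

Try x = 0, y = 2, z = 0, w = 4, v = 4, u = 2.
Check constraint 1: u + v = 6; constraint 3: z - y = -2. The remaining constraints are straightforward to verify.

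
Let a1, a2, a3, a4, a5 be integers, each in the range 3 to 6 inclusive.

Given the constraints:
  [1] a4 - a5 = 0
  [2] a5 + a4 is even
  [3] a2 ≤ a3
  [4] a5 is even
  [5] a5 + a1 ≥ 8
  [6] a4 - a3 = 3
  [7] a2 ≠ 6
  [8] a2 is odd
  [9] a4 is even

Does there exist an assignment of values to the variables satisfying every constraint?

Satisfiable

One satisfying assignment is a1 = 4, a2 = 3, a3 = 3, a4 = 6, a5 = 6.
For the less obvious constraints — constraint 1: a4 - a5 = 0; constraint 5: a5 + a1 = 10 — and the others hold by inspection.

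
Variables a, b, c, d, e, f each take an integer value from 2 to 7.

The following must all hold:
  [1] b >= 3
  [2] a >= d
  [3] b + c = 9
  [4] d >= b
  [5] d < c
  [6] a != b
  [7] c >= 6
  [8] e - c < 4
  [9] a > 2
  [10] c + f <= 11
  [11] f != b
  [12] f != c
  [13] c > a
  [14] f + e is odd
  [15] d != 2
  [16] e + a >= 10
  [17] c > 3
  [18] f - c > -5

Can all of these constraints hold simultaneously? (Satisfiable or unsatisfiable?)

Setting (a, b, c, d, e, f) = (4, 3, 6, 3, 7, 2) satisfies everything: constraint 3: b + c = 9; constraint 8: e - c = 1; constraint 10: c + f = 8, and the others follow.

Satisfiable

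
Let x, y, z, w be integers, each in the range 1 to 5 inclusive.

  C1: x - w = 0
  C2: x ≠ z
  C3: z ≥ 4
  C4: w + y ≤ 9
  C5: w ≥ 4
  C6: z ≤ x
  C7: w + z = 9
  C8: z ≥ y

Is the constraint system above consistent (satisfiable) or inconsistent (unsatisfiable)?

The assignment x = 5, y = 1, z = 4, w = 5 works:
  constraint 1 holds since x - w = 0.
  constraint 4 holds since w + y = 6.
The rest check out directly.

Satisfiable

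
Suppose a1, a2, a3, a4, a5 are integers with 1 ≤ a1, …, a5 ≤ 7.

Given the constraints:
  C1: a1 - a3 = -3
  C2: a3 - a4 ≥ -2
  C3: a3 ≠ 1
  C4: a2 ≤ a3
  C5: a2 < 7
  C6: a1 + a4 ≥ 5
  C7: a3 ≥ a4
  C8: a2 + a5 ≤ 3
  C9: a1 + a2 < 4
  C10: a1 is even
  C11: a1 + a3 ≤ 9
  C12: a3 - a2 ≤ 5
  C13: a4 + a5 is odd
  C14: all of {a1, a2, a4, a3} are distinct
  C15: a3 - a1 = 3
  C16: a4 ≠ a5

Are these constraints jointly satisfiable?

Satisfiable

One satisfying assignment is a1 = 2, a2 = 1, a3 = 5, a4 = 4, a5 = 1.
For the less obvious constraints — constraint 1: a1 - a3 = -3; constraint 2: a3 - a4 = 1 — and the others hold by inspection.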